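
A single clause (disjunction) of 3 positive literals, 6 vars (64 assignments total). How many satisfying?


Step 1: Total=2^6=64
Step 2: Unsat when all 3 false: 2^3=8
Step 3: Sat=64-8=56

56


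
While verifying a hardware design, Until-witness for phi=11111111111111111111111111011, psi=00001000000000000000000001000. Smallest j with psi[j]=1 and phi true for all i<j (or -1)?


(phi U psi) at 0: need smallest j with psi[j]=1 and phi[i]=1 for all i in [0,j).
Scan from step 0:
  step 0: phi=1, psi=0 -> continue
  step 1: phi=1, psi=0 -> continue
  step 2: phi=1, psi=0 -> continue
  step 3: phi=1, psi=0 -> continue
  step 4: psi=1 and phi held for [0,4) -> witness found
Witness step = 4

4


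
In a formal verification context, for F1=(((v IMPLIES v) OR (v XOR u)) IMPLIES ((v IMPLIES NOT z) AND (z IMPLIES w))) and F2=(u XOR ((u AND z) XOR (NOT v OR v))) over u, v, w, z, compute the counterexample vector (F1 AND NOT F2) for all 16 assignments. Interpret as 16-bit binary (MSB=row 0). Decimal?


F1 = (((v IMPLIES v) OR (v XOR u)) IMPLIES ((v IMPLIES NOT z) AND (z IMPLIES w)))
F2 = (u XOR ((u AND z) XOR (NOT v OR v)))
Counterexample to F1=>F2 is where F1=1 and F2=0.
Evaluate each row (bits = u,v,w,z, MSB first):
  row 0 [0000]: F1=1 F2=1 -> F1&~F2 -> 0
  row 1 [0001]: F1=0 F2=1 -> F1&~F2 -> 0
  row 2 [0010]: F1=1 F2=1 -> F1&~F2 -> 0
  row 3 [0011]: F1=1 F2=1 -> F1&~F2 -> 0
  row 4 [0100]: F1=1 F2=1 -> F1&~F2 -> 0
  row 5 [0101]: F1=0 F2=1 -> F1&~F2 -> 0
  row 6 [0110]: F1=1 F2=1 -> F1&~F2 -> 0
  row 7 [0111]: F1=0 F2=1 -> F1&~F2 -> 0
  row 8 [1000]: F1=1 F2=0 -> F1&~F2 -> 1
  row 9 [1001]: F1=0 F2=1 -> F1&~F2 -> 0
  row 10 [1010]: F1=1 F2=0 -> F1&~F2 -> 1
  row 11 [1011]: F1=1 F2=1 -> F1&~F2 -> 0
  row 12 [1100]: F1=1 F2=0 -> F1&~F2 -> 1
  row 13 [1101]: F1=0 F2=1 -> F1&~F2 -> 0
  row 14 [1110]: F1=1 F2=0 -> F1&~F2 -> 1
  row 15 [1111]: F1=0 F2=1 -> F1&~F2 -> 0
Full result column, 4 rows per line (u,v fixed per line; w,z runs 00..11 left to right):
  rows 0-3 [u,v=00]: 0000  = hex 0
  rows 4-7 [u,v=01]: 0000  = hex 0
  rows 8-11 [u,v=10]: 1010  = hex A
  rows 12-15 [u,v=11]: 1010  = hex A
Counterexample vector (row 0 .. row 15) = 0000000010101010
Output column grouped in 4s = 0000 0000 1010 1010 = 0x00AA
Convert to decimal digit by digit (value = value*16 + digit):
  0 -> 0
  0*16 + 0 = 0
  0*16 + 10 (A) = 10
  10*16 + 10 (A) = 170
Decimal = 170

170


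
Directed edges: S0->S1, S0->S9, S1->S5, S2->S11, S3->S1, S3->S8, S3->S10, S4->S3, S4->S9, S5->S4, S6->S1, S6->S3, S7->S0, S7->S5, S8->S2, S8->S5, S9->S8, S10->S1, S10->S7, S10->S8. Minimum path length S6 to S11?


BFS layer-by-layer from S6:
  dist 0: {S6}
  dist 1: {S1, S3}
  dist 2: {S5, S8, S10}
  dist 3: {S2, S4, S7}
  dist 4: {S0, S9, S11}
  -> S11 reached at distance 4
Shortest path length = 4

4


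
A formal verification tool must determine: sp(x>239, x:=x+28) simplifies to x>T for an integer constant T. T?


Formula: sp(P, x:=E) = exists old_x. (x = E[old_x/x]) AND P[old_x/x] (old_x is the value of x before the assignment; eliminate old_x by solving x = E[old_x/x] for old_x)
Step 1: Precondition P: x>239, i.e. old_x > 239
Step 2: Assignment gives x = old_x + 28, so old_x = x - 28
Step 3: Substitute into P: x - 28 > 239
Step 4: Simplify: x > 239+28 = 267

267


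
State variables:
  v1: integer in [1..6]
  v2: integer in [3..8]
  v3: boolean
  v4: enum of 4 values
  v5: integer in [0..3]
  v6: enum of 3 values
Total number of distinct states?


State space = product of domain sizes of all variables.
Domain sizes:
  v1 (integer in [1..6]): 6
  v2 (integer in [3..8]): 6
  v3 (boolean): 2
  v4 (enum of 4 values): 4
  v5 (integer in [0..3]): 4
  v6 (enum of 3 values): 3
Product = 6 * 6 * 2 * 4 * 4 * 3 = 3456

3456


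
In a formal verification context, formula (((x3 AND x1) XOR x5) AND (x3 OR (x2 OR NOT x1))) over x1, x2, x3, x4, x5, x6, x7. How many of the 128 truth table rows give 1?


Formula: (((x3 AND x1) XOR x5) AND (x3 OR (x2 OR NOT x1))) over 7 vars (128 rows)
Evaluate each row (x1, x2, x3, x4, x5, x6, x7 as bits, MSB first):
  row 0 [0000000]: (((0 AND 0) XOR 0) AND (0 OR (0 OR NOT 0))) -> 0
  row 1 [0000001]: (((0 AND 0) XOR 0) AND (0 OR (0 OR NOT 0))) -> 0
  row 2 [0000010]: (((0 AND 0) XOR 0) AND (0 OR (0 OR NOT 0))) -> 0
  row 3 [0000011]: (((0 AND 0) XOR 0) AND (0 OR (0 OR NOT 0))) -> 0
  row 4 [0000100]: (((0 AND 0) XOR 1) AND (0 OR (0 OR NOT 0))) -> 1
  (every remaining row is evaluated the same way; all 128 results are listed next)
Full result column, 8 rows per line (x1,x2,x3,x4 fixed per line; x5,x6,x7 runs 000..111 left to right):
  rows 0-7 [x1,x2,x3,x4=0000]: 00001111  (ones: 4)
  rows 8-15 [x1,x2,x3,x4=0001]: 00001111  (ones: 4)
  rows 16-23 [x1,x2,x3,x4=0010]: 00001111  (ones: 4)
  rows 24-31 [x1,x2,x3,x4=0011]: 00001111  (ones: 4)
  rows 32-39 [x1,x2,x3,x4=0100]: 00001111  (ones: 4)
  rows 40-47 [x1,x2,x3,x4=0101]: 00001111  (ones: 4)
  rows 48-55 [x1,x2,x3,x4=0110]: 00001111  (ones: 4)
  rows 56-63 [x1,x2,x3,x4=0111]: 00001111  (ones: 4)
  rows 64-71 [x1,x2,x3,x4=1000]: 00000000  (ones: 0)
  rows 72-79 [x1,x2,x3,x4=1001]: 00000000  (ones: 0)
  rows 80-87 [x1,x2,x3,x4=1010]: 11110000  (ones: 4)
  rows 88-95 [x1,x2,x3,x4=1011]: 11110000  (ones: 4)
  rows 96-103 [x1,x2,x3,x4=1100]: 00001111  (ones: 4)
  rows 104-111 [x1,x2,x3,x4=1101]: 00001111  (ones: 4)
  rows 112-119 [x1,x2,x3,x4=1110]: 11110000  (ones: 4)
  rows 120-127 [x1,x2,x3,x4=1111]: 11110000  (ones: 4)
Count of 1-rows = 4+4+4+4+4+4+4+4+0+0+4+4+4+4+4+4 = 56

56


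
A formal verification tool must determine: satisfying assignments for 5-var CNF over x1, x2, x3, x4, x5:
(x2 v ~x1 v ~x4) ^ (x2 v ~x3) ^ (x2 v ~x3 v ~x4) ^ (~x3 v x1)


CNF with 4 clauses over 5 vars (32 assignments).
An assignment satisfies CNF iff every clause has >=1 true literal.
Check each row (bits = x1,x2,x3,x4,x5; clause T/F shown):
  row 0 [00000]: clauses=TTTT -> 1
  row 1 [00001]: clauses=TTTT -> 1
  row 2 [00010]: clauses=TTTT -> 1
  row 3 [00011]: clauses=TTTT -> 1
  row 4 [00100]: clauses=TFTF -> 0
  row 5 [00101]: clauses=TFTF -> 0
  row 6 [00110]: clauses=TFFF -> 0
  row 7 [00111]: clauses=TFFF -> 0
  row 8 [01000]: clauses=TTTT -> 1
  row 9 [01001]: clauses=TTTT -> 1
  row 10 [01010]: clauses=TTTT -> 1
  row 11 [01011]: clauses=TTTT -> 1
  row 12 [01100]: clauses=TTTF -> 0
  row 13 [01101]: clauses=TTTF -> 0
  row 14 [01110]: clauses=TTTF -> 0
  row 15 [01111]: clauses=TTTF -> 0
  row 16 [10000]: clauses=TTTT -> 1
  row 17 [10001]: clauses=TTTT -> 1
  row 18 [10010]: clauses=FTTT -> 0
  row 19 [10011]: clauses=FTTT -> 0
  row 20 [10100]: clauses=TFTT -> 0
  row 21 [10101]: clauses=TFTT -> 0
  row 22 [10110]: clauses=FFFT -> 0
  row 23 [10111]: clauses=FFFT -> 0
  row 24 [11000]: clauses=TTTT -> 1
  row 25 [11001]: clauses=TTTT -> 1
  row 26 [11010]: clauses=TTTT -> 1
  row 27 [11011]: clauses=TTTT -> 1
  row 28 [11100]: clauses=TTTT -> 1
  row 29 [11101]: clauses=TTTT -> 1
  row 30 [11110]: clauses=TTTT -> 1
  row 31 [11111]: clauses=TTTT -> 1
Full result column, 8 rows per line (x1,x2 fixed per line; x3,x4,x5 runs 000..111 left to right):
  rows 0-7 [x1,x2=00]: 11110000  (ones: 4)
  rows 8-15 [x1,x2=01]: 11110000  (ones: 4)
  rows 16-23 [x1,x2=10]: 11000000  (ones: 2)
  rows 24-31 [x1,x2=11]: 11111111  (ones: 8)
Satisfying assignments = 4+4+2+8 = 18

18


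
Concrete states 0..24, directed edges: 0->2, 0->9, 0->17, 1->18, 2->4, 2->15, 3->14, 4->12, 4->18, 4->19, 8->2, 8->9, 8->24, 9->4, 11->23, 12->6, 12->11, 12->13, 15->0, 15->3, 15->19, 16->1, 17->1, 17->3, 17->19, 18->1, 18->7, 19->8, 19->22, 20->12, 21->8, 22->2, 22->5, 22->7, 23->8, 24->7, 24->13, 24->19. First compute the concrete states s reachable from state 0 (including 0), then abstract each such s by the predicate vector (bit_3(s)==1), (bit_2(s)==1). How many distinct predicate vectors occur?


BFS from 0:
Concrete reachable: {0, 1, 2, 3, 4, 5, 6, 7, 8, 9, 11, 12, 13, 14, 15, 17, 18, 19, 22, 23, 24}
Abstract via predicates (bit_3(s)==1), (bit_2(s)==1):
  (0,0) <- {0, 1, 2, 3, 17, 18, 19}
  (0,1) <- {4, 5, 6, 7, 22, 23}
  (1,0) <- {8, 9, 11, 24}
  (1,1) <- {12, 13, 14, 15}
Distinct abstract states = 4

4


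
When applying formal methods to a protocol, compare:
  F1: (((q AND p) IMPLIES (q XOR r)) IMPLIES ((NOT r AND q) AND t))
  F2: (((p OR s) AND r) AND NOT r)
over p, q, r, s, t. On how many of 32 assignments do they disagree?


F1 = (((q AND p) IMPLIES (q XOR r)) IMPLIES ((NOT r AND q) AND t))
F2 = (((p OR s) AND r) AND NOT r)
Evaluate both on each of 32 rows (bits = p,q,r,s,t):
  row 0 [00000]: F1=0 F2=0 -> 0
  row 1 [00001]: F1=0 F2=0 -> 0
  row 2 [00010]: F1=0 F2=0 -> 0
  row 3 [00011]: F1=0 F2=0 -> 0
  row 4 [00100]: F1=0 F2=0 -> 0
  row 5 [00101]: F1=0 F2=0 -> 0
  row 6 [00110]: F1=0 F2=0 -> 0
  row 7 [00111]: F1=0 F2=0 -> 0
  row 8 [01000]: F1=0 F2=0 -> 0
  row 9 [01001]: F1=1 F2=0 (differ) -> 1
  row 10 [01010]: F1=0 F2=0 -> 0
  row 11 [01011]: F1=1 F2=0 (differ) -> 1
  row 12 [01100]: F1=0 F2=0 -> 0
  row 13 [01101]: F1=0 F2=0 -> 0
  row 14 [01110]: F1=0 F2=0 -> 0
  row 15 [01111]: F1=0 F2=0 -> 0
  row 16 [10000]: F1=0 F2=0 -> 0
  row 17 [10001]: F1=0 F2=0 -> 0
  row 18 [10010]: F1=0 F2=0 -> 0
  row 19 [10011]: F1=0 F2=0 -> 0
  row 20 [10100]: F1=0 F2=0 -> 0
  row 21 [10101]: F1=0 F2=0 -> 0
  row 22 [10110]: F1=0 F2=0 -> 0
  row 23 [10111]: F1=0 F2=0 -> 0
  row 24 [11000]: F1=0 F2=0 -> 0
  row 25 [11001]: F1=1 F2=0 (differ) -> 1
  row 26 [11010]: F1=0 F2=0 -> 0
  row 27 [11011]: F1=1 F2=0 (differ) -> 1
  row 28 [11100]: F1=1 F2=0 (differ) -> 1
  row 29 [11101]: F1=1 F2=0 (differ) -> 1
  row 30 [11110]: F1=1 F2=0 (differ) -> 1
  row 31 [11111]: F1=1 F2=0 (differ) -> 1
Full result column, 8 rows per line (p,q fixed per line; r,s,t runs 000..111 left to right):
  rows 0-7 [p,q=00]: 00000000  (ones: 0)
  rows 8-15 [p,q=01]: 01010000  (ones: 2)
  rows 16-23 [p,q=10]: 00000000  (ones: 0)
  rows 24-31 [p,q=11]: 01011111  (ones: 6)
Disagreements = 0+2+0+6 = 8

8


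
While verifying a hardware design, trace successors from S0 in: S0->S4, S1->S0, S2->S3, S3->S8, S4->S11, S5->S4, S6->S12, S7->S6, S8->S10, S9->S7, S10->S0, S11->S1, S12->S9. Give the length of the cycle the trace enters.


Trace from S0 until a state repeats:
  S0 -> S4 -> S11 -> S1 -> S0
S0 first seen at step 0, revisited at step 4.
Cycle length = 4 - 0 = 4

4


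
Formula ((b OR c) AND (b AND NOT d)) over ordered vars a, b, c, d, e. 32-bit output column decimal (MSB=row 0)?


Formula: ((b OR c) AND (b AND NOT d)) over a, b, c, d, e (32 rows)
Evaluate each row (bits = a,b,c,d,e, MSB first):
  row 0 [00000]: ((0 OR 0) AND (0 AND NOT 0)) -> 0
  row 1 [00001]: ((0 OR 0) AND (0 AND NOT 0)) -> 0
  row 2 [00010]: ((0 OR 0) AND (0 AND NOT 1)) -> 0
  row 3 [00011]: ((0 OR 0) AND (0 AND NOT 1)) -> 0
  row 4 [00100]: ((0 OR 1) AND (0 AND NOT 0)) -> 0
  row 5 [00101]: ((0 OR 1) AND (0 AND NOT 0)) -> 0
  row 6 [00110]: ((0 OR 1) AND (0 AND NOT 1)) -> 0
  row 7 [00111]: ((0 OR 1) AND (0 AND NOT 1)) -> 0
  row 8 [01000]: ((1 OR 0) AND (1 AND NOT 0)) -> 1
  row 9 [01001]: ((1 OR 0) AND (1 AND NOT 0)) -> 1
  row 10 [01010]: ((1 OR 0) AND (1 AND NOT 1)) -> 0
  row 11 [01011]: ((1 OR 0) AND (1 AND NOT 1)) -> 0
  row 12 [01100]: ((1 OR 1) AND (1 AND NOT 0)) -> 1
  row 13 [01101]: ((1 OR 1) AND (1 AND NOT 0)) -> 1
  row 14 [01110]: ((1 OR 1) AND (1 AND NOT 1)) -> 0
  row 15 [01111]: ((1 OR 1) AND (1 AND NOT 1)) -> 0
  row 16 [10000]: ((0 OR 0) AND (0 AND NOT 0)) -> 0
  row 17 [10001]: ((0 OR 0) AND (0 AND NOT 0)) -> 0
  row 18 [10010]: ((0 OR 0) AND (0 AND NOT 1)) -> 0
  row 19 [10011]: ((0 OR 0) AND (0 AND NOT 1)) -> 0
  row 20 [10100]: ((0 OR 1) AND (0 AND NOT 0)) -> 0
  row 21 [10101]: ((0 OR 1) AND (0 AND NOT 0)) -> 0
  row 22 [10110]: ((0 OR 1) AND (0 AND NOT 1)) -> 0
  row 23 [10111]: ((0 OR 1) AND (0 AND NOT 1)) -> 0
  row 24 [11000]: ((1 OR 0) AND (1 AND NOT 0)) -> 1
  row 25 [11001]: ((1 OR 0) AND (1 AND NOT 0)) -> 1
  row 26 [11010]: ((1 OR 0) AND (1 AND NOT 1)) -> 0
  row 27 [11011]: ((1 OR 0) AND (1 AND NOT 1)) -> 0
  row 28 [11100]: ((1 OR 1) AND (1 AND NOT 0)) -> 1
  row 29 [11101]: ((1 OR 1) AND (1 AND NOT 0)) -> 1
  row 30 [11110]: ((1 OR 1) AND (1 AND NOT 1)) -> 0
  row 31 [11111]: ((1 OR 1) AND (1 AND NOT 1)) -> 0
Full result column, 4 rows per line (a,b,c fixed per line; d,e runs 00..11 left to right):
  rows 0-3 [a,b,c=000]: 0000  = hex 0
  rows 4-7 [a,b,c=001]: 0000  = hex 0
  rows 8-11 [a,b,c=010]: 1100  = hex C
  rows 12-15 [a,b,c=011]: 1100  = hex C
  rows 16-19 [a,b,c=100]: 0000  = hex 0
  rows 20-23 [a,b,c=101]: 0000  = hex 0
  rows 24-27 [a,b,c=110]: 1100  = hex C
  rows 28-31 [a,b,c=111]: 1100  = hex C
Output column (row 0 .. row 31) = 00000000110011000000000011001100
Output column grouped in 4s = 0000 0000 1100 1100 0000 0000 1100 1100 = 0x00CC00CC
Convert to decimal digit by digit (value = value*16 + digit):
  0 -> 0
  0*16 + 0 = 0
  0*16 + 12 (C) = 12
  12*16 + 12 (C) = 204
  204*16 + 0 = 3264
  3264*16 + 0 = 52224
  52224*16 + 12 (C) = 835596
  835596*16 + 12 (C) = 13369548
Decimal = 13369548

13369548


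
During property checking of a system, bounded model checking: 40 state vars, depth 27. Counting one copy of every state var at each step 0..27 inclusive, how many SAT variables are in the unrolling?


BMC unrolls to depth k, creating one copy of each state var for steps 0..k.
Step count = 27 + 1 = 28 (steps 0 through 27)
Vars per step = 40
Total = 40 * 28 = 1120

1120


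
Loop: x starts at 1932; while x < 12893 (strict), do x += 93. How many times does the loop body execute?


Step 1: x goes from 1932 toward 12893 by 93; the body runs while x<12893, so iterations = ceil((bound-start)/step)
Step 2: Distance=10961
Step 3: ceil(10961/93)=118

118


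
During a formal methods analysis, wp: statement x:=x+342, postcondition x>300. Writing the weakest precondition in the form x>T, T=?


Formula: wp(x:=E, P) = P[E/x] (substitute E for x in postcondition)
Step 1: Postcondition: x>300
Step 2: Substitute x+342 for x: x+342>300
Step 3: Solve for x: x > 300-342 = -42

-42


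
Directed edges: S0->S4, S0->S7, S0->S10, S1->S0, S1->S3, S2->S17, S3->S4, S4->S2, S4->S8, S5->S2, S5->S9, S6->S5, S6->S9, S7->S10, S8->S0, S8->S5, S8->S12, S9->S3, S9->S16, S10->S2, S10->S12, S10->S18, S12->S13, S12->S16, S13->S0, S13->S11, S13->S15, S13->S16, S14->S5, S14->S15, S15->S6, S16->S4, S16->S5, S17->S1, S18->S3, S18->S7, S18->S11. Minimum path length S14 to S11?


BFS layer-by-layer from S14:
  dist 0: {S14}
  dist 1: {S5, S15}
  dist 2: {S2, S6, S9}
  dist 3: {S3, S16, S17}
  dist 4: {S1, S4}
  dist 5: {S0, S8}
  dist 6: {S7, S10, S12}
  dist 7: {S13, S18}
  dist 8: {S11}
  -> S11 reached at distance 8
Shortest path length = 8

8


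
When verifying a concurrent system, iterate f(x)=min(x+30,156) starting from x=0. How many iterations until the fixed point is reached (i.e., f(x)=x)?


Step 1: x=0, cap=156, increment=30
Step 2: x grows by 30 each step until capped at 156; fixed point is x=156
Step 3: iterations = ceil(156/30) = 6

6


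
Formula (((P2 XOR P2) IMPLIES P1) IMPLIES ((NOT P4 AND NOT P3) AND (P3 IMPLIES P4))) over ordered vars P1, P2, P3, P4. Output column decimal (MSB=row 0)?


Formula: (((P2 XOR P2) IMPLIES P1) IMPLIES ((NOT P4 AND NOT P3) AND (P3 IMPLIES P4))) over P1, P2, P3, P4 (16 rows)
Evaluate each row (bits = P1,P2,P3,P4, MSB first):
  row 0 [0000]: (((0 XOR 0) IMPLIES 0) IMPLIES ((NOT 0 AND NOT 0) AND (0 IMPLIES 0))) -> 1
  row 1 [0001]: (((0 XOR 0) IMPLIES 0) IMPLIES ((NOT 1 AND NOT 0) AND (0 IMPLIES 1))) -> 0
  row 2 [0010]: (((0 XOR 0) IMPLIES 0) IMPLIES ((NOT 0 AND NOT 1) AND (1 IMPLIES 0))) -> 0
  row 3 [0011]: (((0 XOR 0) IMPLIES 0) IMPLIES ((NOT 1 AND NOT 1) AND (1 IMPLIES 1))) -> 0
  row 4 [0100]: (((1 XOR 1) IMPLIES 0) IMPLIES ((NOT 0 AND NOT 0) AND (0 IMPLIES 0))) -> 1
  row 5 [0101]: (((1 XOR 1) IMPLIES 0) IMPLIES ((NOT 1 AND NOT 0) AND (0 IMPLIES 1))) -> 0
  row 6 [0110]: (((1 XOR 1) IMPLIES 0) IMPLIES ((NOT 0 AND NOT 1) AND (1 IMPLIES 0))) -> 0
  row 7 [0111]: (((1 XOR 1) IMPLIES 0) IMPLIES ((NOT 1 AND NOT 1) AND (1 IMPLIES 1))) -> 0
  row 8 [1000]: (((0 XOR 0) IMPLIES 1) IMPLIES ((NOT 0 AND NOT 0) AND (0 IMPLIES 0))) -> 1
  row 9 [1001]: (((0 XOR 0) IMPLIES 1) IMPLIES ((NOT 1 AND NOT 0) AND (0 IMPLIES 1))) -> 0
  row 10 [1010]: (((0 XOR 0) IMPLIES 1) IMPLIES ((NOT 0 AND NOT 1) AND (1 IMPLIES 0))) -> 0
  row 11 [1011]: (((0 XOR 0) IMPLIES 1) IMPLIES ((NOT 1 AND NOT 1) AND (1 IMPLIES 1))) -> 0
  row 12 [1100]: (((1 XOR 1) IMPLIES 1) IMPLIES ((NOT 0 AND NOT 0) AND (0 IMPLIES 0))) -> 1
  row 13 [1101]: (((1 XOR 1) IMPLIES 1) IMPLIES ((NOT 1 AND NOT 0) AND (0 IMPLIES 1))) -> 0
  row 14 [1110]: (((1 XOR 1) IMPLIES 1) IMPLIES ((NOT 0 AND NOT 1) AND (1 IMPLIES 0))) -> 0
  row 15 [1111]: (((1 XOR 1) IMPLIES 1) IMPLIES ((NOT 1 AND NOT 1) AND (1 IMPLIES 1))) -> 0
Full result column, 4 rows per line (P1,P2 fixed per line; P3,P4 runs 00..11 left to right):
  rows 0-3 [P1,P2=00]: 1000  = hex 8
  rows 4-7 [P1,P2=01]: 1000  = hex 8
  rows 8-11 [P1,P2=10]: 1000  = hex 8
  rows 12-15 [P1,P2=11]: 1000  = hex 8
Output column (row 0 .. row 15) = 1000100010001000
Output column grouped in 4s = 1000 1000 1000 1000 = 0x8888
Convert to decimal digit by digit (value = value*16 + digit):
  8 -> 8
  8*16 + 8 = 136
  136*16 + 8 = 2184
  2184*16 + 8 = 34952
Decimal = 34952

34952


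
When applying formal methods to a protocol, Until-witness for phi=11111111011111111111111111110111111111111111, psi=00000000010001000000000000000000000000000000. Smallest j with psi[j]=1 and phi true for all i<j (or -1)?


(phi U psi) at 0: need smallest j with psi[j]=1 and phi[i]=1 for all i in [0,j).
Scan from step 0:
  step 0: phi=1, psi=0 -> continue
  step 1: phi=1, psi=0 -> continue
  step 2: phi=1, psi=0 -> continue
  step 3: phi=1, psi=0 -> continue
  step 8: phi=0 -> phi-prefix broken from here
  step 9: psi=1 but phi already failed -> not a witness
  step 13: psi=1 but phi already failed -> not a witness
  end of trace: no witness -> -1
Witness step = -1

-1


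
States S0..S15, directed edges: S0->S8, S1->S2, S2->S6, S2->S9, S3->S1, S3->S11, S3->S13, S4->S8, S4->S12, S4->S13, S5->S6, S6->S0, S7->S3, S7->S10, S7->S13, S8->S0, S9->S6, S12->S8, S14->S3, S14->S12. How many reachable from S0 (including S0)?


BFS from S0:
  layer 0: {S0}
  layer 1: {S8}
Reachable set: {S0, S8}
Count = 2

2


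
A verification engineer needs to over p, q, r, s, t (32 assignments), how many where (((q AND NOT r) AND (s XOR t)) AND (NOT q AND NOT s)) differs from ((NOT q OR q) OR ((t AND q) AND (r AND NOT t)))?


F1 = (((q AND NOT r) AND (s XOR t)) AND (NOT q AND NOT s))
F2 = ((NOT q OR q) OR ((t AND q) AND (r AND NOT t)))
Evaluate both on each of 32 rows (bits = p,q,r,s,t):
  row 0 [00000]: F1=0 F2=1 (differ) -> 1
  row 1 [00001]: F1=0 F2=1 (differ) -> 1
  row 2 [00010]: F1=0 F2=1 (differ) -> 1
  row 3 [00011]: F1=0 F2=1 (differ) -> 1
  row 4 [00100]: F1=0 F2=1 (differ) -> 1
  row 5 [00101]: F1=0 F2=1 (differ) -> 1
  row 6 [00110]: F1=0 F2=1 (differ) -> 1
  row 7 [00111]: F1=0 F2=1 (differ) -> 1
  row 8 [01000]: F1=0 F2=1 (differ) -> 1
  row 9 [01001]: F1=0 F2=1 (differ) -> 1
  row 10 [01010]: F1=0 F2=1 (differ) -> 1
  row 11 [01011]: F1=0 F2=1 (differ) -> 1
  row 12 [01100]: F1=0 F2=1 (differ) -> 1
  row 13 [01101]: F1=0 F2=1 (differ) -> 1
  row 14 [01110]: F1=0 F2=1 (differ) -> 1
  row 15 [01111]: F1=0 F2=1 (differ) -> 1
  row 16 [10000]: F1=0 F2=1 (differ) -> 1
  row 17 [10001]: F1=0 F2=1 (differ) -> 1
  row 18 [10010]: F1=0 F2=1 (differ) -> 1
  row 19 [10011]: F1=0 F2=1 (differ) -> 1
  row 20 [10100]: F1=0 F2=1 (differ) -> 1
  row 21 [10101]: F1=0 F2=1 (differ) -> 1
  row 22 [10110]: F1=0 F2=1 (differ) -> 1
  row 23 [10111]: F1=0 F2=1 (differ) -> 1
  row 24 [11000]: F1=0 F2=1 (differ) -> 1
  row 25 [11001]: F1=0 F2=1 (differ) -> 1
  row 26 [11010]: F1=0 F2=1 (differ) -> 1
  row 27 [11011]: F1=0 F2=1 (differ) -> 1
  row 28 [11100]: F1=0 F2=1 (differ) -> 1
  row 29 [11101]: F1=0 F2=1 (differ) -> 1
  row 30 [11110]: F1=0 F2=1 (differ) -> 1
  row 31 [11111]: F1=0 F2=1 (differ) -> 1
Full result column, 8 rows per line (p,q fixed per line; r,s,t runs 000..111 left to right):
  rows 0-7 [p,q=00]: 11111111  (ones: 8)
  rows 8-15 [p,q=01]: 11111111  (ones: 8)
  rows 16-23 [p,q=10]: 11111111  (ones: 8)
  rows 24-31 [p,q=11]: 11111111  (ones: 8)
Disagreements = 8+8+8+8 = 32

32


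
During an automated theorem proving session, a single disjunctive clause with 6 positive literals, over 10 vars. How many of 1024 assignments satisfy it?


Step 1: Total=2^10=1024
Step 2: Unsat when all 6 false: 2^4=16
Step 3: Sat=1024-16=1008

1008


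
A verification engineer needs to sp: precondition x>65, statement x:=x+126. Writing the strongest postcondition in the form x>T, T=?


Formula: sp(P, x:=E) = exists old_x. (x = E[old_x/x]) AND P[old_x/x] (old_x is the value of x before the assignment; eliminate old_x by solving x = E[old_x/x] for old_x)
Step 1: Precondition P: x>65, i.e. old_x > 65
Step 2: Assignment gives x = old_x + 126, so old_x = x - 126
Step 3: Substitute into P: x - 126 > 65
Step 4: Simplify: x > 65+126 = 191

191


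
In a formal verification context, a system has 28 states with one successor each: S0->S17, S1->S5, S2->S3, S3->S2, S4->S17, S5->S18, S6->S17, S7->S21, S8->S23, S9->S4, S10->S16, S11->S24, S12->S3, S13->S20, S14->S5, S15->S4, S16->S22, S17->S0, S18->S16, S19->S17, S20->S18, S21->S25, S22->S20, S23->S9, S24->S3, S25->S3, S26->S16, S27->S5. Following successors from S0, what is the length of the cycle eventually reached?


Trace from S0 until a state repeats:
  S0 -> S17 -> S0
S0 first seen at step 0, revisited at step 2.
Cycle length = 2 - 0 = 2

2


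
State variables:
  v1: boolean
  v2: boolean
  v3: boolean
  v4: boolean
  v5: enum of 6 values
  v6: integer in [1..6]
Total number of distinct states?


State space = product of domain sizes of all variables.
Domain sizes:
  v1 (boolean): 2
  v2 (boolean): 2
  v3 (boolean): 2
  v4 (boolean): 2
  v5 (enum of 6 values): 6
  v6 (integer in [1..6]): 6
Product = 2 * 2 * 2 * 2 * 6 * 6 = 576

576


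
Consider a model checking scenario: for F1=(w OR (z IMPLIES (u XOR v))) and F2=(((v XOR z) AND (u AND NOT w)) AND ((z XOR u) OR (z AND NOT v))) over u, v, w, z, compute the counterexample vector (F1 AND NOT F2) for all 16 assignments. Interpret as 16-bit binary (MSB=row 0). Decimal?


F1 = (w OR (z IMPLIES (u XOR v)))
F2 = (((v XOR z) AND (u AND NOT w)) AND ((z XOR u) OR (z AND NOT v)))
Counterexample to F1=>F2 is where F1=1 and F2=0.
Evaluate each row (bits = u,v,w,z, MSB first):
  row 0 [0000]: F1=1 F2=0 -> F1&~F2 -> 1
  row 1 [0001]: F1=0 F2=0 -> F1&~F2 -> 0
  row 2 [0010]: F1=1 F2=0 -> F1&~F2 -> 1
  row 3 [0011]: F1=1 F2=0 -> F1&~F2 -> 1
  row 4 [0100]: F1=1 F2=0 -> F1&~F2 -> 1
  row 5 [0101]: F1=1 F2=0 -> F1&~F2 -> 1
  row 6 [0110]: F1=1 F2=0 -> F1&~F2 -> 1
  row 7 [0111]: F1=1 F2=0 -> F1&~F2 -> 1
  row 8 [1000]: F1=1 F2=0 -> F1&~F2 -> 1
  row 9 [1001]: F1=1 F2=1 -> F1&~F2 -> 0
  row 10 [1010]: F1=1 F2=0 -> F1&~F2 -> 1
  row 11 [1011]: F1=1 F2=0 -> F1&~F2 -> 1
  row 12 [1100]: F1=1 F2=1 -> F1&~F2 -> 0
  row 13 [1101]: F1=0 F2=0 -> F1&~F2 -> 0
  row 14 [1110]: F1=1 F2=0 -> F1&~F2 -> 1
  row 15 [1111]: F1=1 F2=0 -> F1&~F2 -> 1
Full result column, 4 rows per line (u,v fixed per line; w,z runs 00..11 left to right):
  rows 0-3 [u,v=00]: 1011  = hex B
  rows 4-7 [u,v=01]: 1111  = hex F
  rows 8-11 [u,v=10]: 1011  = hex B
  rows 12-15 [u,v=11]: 0011  = hex 3
Counterexample vector (row 0 .. row 15) = 1011111110110011
Output column grouped in 4s = 1011 1111 1011 0011 = 0xBFB3
Convert to decimal digit by digit (value = value*16 + digit):
  B -> 11
  11*16 + 15 (F) = 191
  191*16 + 11 (B) = 3067
  3067*16 + 3 = 49075
Decimal = 49075

49075


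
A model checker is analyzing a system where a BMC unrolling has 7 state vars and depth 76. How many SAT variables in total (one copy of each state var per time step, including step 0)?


BMC unrolls to depth k, creating one copy of each state var for steps 0..k.
Step count = 76 + 1 = 77 (steps 0 through 76)
Vars per step = 7
Total = 7 * 77 = 539

539


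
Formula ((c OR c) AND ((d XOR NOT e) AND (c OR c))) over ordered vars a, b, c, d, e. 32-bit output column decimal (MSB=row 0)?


Formula: ((c OR c) AND ((d XOR NOT e) AND (c OR c))) over a, b, c, d, e (32 rows)
Evaluate each row (bits = a,b,c,d,e, MSB first):
  row 0 [00000]: ((0 OR 0) AND ((0 XOR NOT 0) AND (0 OR 0))) -> 0
  row 1 [00001]: ((0 OR 0) AND ((0 XOR NOT 1) AND (0 OR 0))) -> 0
  row 2 [00010]: ((0 OR 0) AND ((1 XOR NOT 0) AND (0 OR 0))) -> 0
  row 3 [00011]: ((0 OR 0) AND ((1 XOR NOT 1) AND (0 OR 0))) -> 0
  row 4 [00100]: ((1 OR 1) AND ((0 XOR NOT 0) AND (1 OR 1))) -> 1
  row 5 [00101]: ((1 OR 1) AND ((0 XOR NOT 1) AND (1 OR 1))) -> 0
  row 6 [00110]: ((1 OR 1) AND ((1 XOR NOT 0) AND (1 OR 1))) -> 0
  row 7 [00111]: ((1 OR 1) AND ((1 XOR NOT 1) AND (1 OR 1))) -> 1
  row 8 [01000]: ((0 OR 0) AND ((0 XOR NOT 0) AND (0 OR 0))) -> 0
  row 9 [01001]: ((0 OR 0) AND ((0 XOR NOT 1) AND (0 OR 0))) -> 0
  row 10 [01010]: ((0 OR 0) AND ((1 XOR NOT 0) AND (0 OR 0))) -> 0
  row 11 [01011]: ((0 OR 0) AND ((1 XOR NOT 1) AND (0 OR 0))) -> 0
  row 12 [01100]: ((1 OR 1) AND ((0 XOR NOT 0) AND (1 OR 1))) -> 1
  row 13 [01101]: ((1 OR 1) AND ((0 XOR NOT 1) AND (1 OR 1))) -> 0
  row 14 [01110]: ((1 OR 1) AND ((1 XOR NOT 0) AND (1 OR 1))) -> 0
  row 15 [01111]: ((1 OR 1) AND ((1 XOR NOT 1) AND (1 OR 1))) -> 1
  row 16 [10000]: ((0 OR 0) AND ((0 XOR NOT 0) AND (0 OR 0))) -> 0
  row 17 [10001]: ((0 OR 0) AND ((0 XOR NOT 1) AND (0 OR 0))) -> 0
  row 18 [10010]: ((0 OR 0) AND ((1 XOR NOT 0) AND (0 OR 0))) -> 0
  row 19 [10011]: ((0 OR 0) AND ((1 XOR NOT 1) AND (0 OR 0))) -> 0
  row 20 [10100]: ((1 OR 1) AND ((0 XOR NOT 0) AND (1 OR 1))) -> 1
  row 21 [10101]: ((1 OR 1) AND ((0 XOR NOT 1) AND (1 OR 1))) -> 0
  row 22 [10110]: ((1 OR 1) AND ((1 XOR NOT 0) AND (1 OR 1))) -> 0
  row 23 [10111]: ((1 OR 1) AND ((1 XOR NOT 1) AND (1 OR 1))) -> 1
  row 24 [11000]: ((0 OR 0) AND ((0 XOR NOT 0) AND (0 OR 0))) -> 0
  row 25 [11001]: ((0 OR 0) AND ((0 XOR NOT 1) AND (0 OR 0))) -> 0
  row 26 [11010]: ((0 OR 0) AND ((1 XOR NOT 0) AND (0 OR 0))) -> 0
  row 27 [11011]: ((0 OR 0) AND ((1 XOR NOT 1) AND (0 OR 0))) -> 0
  row 28 [11100]: ((1 OR 1) AND ((0 XOR NOT 0) AND (1 OR 1))) -> 1
  row 29 [11101]: ((1 OR 1) AND ((0 XOR NOT 1) AND (1 OR 1))) -> 0
  row 30 [11110]: ((1 OR 1) AND ((1 XOR NOT 0) AND (1 OR 1))) -> 0
  row 31 [11111]: ((1 OR 1) AND ((1 XOR NOT 1) AND (1 OR 1))) -> 1
Full result column, 4 rows per line (a,b,c fixed per line; d,e runs 00..11 left to right):
  rows 0-3 [a,b,c=000]: 0000  = hex 0
  rows 4-7 [a,b,c=001]: 1001  = hex 9
  rows 8-11 [a,b,c=010]: 0000  = hex 0
  rows 12-15 [a,b,c=011]: 1001  = hex 9
  rows 16-19 [a,b,c=100]: 0000  = hex 0
  rows 20-23 [a,b,c=101]: 1001  = hex 9
  rows 24-27 [a,b,c=110]: 0000  = hex 0
  rows 28-31 [a,b,c=111]: 1001  = hex 9
Output column (row 0 .. row 31) = 00001001000010010000100100001001
Output column grouped in 4s = 0000 1001 0000 1001 0000 1001 0000 1001 = 0x09090909
Convert to decimal digit by digit (value = value*16 + digit):
  0 -> 0
  0*16 + 9 = 9
  9*16 + 0 = 144
  144*16 + 9 = 2313
  2313*16 + 0 = 37008
  37008*16 + 9 = 592137
  592137*16 + 0 = 9474192
  9474192*16 + 9 = 151587081
Decimal = 151587081

151587081


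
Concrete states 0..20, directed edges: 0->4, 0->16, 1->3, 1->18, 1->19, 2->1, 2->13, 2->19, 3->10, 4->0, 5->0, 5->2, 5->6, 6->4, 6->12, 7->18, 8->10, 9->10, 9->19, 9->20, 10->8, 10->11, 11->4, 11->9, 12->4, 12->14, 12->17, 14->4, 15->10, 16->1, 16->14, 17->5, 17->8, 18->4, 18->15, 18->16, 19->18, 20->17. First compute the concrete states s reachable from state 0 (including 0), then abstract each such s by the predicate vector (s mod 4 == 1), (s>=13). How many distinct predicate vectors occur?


BFS from 0:
Concrete reachable: {0, 1, 2, 3, 4, 5, 6, 8, 9, 10, 11, 12, 13, 14, 15, 16, 17, 18, 19, 20}
Abstract via predicates (s mod 4 == 1), (s>=13):
  (0,0) <- {0, 2, 3, 4, 6, 8, 10, 11, 12}
  (0,1) <- {14, 15, 16, 18, 19, 20}
  (1,0) <- {1, 5, 9}
  (1,1) <- {13, 17}
Distinct abstract states = 4

4


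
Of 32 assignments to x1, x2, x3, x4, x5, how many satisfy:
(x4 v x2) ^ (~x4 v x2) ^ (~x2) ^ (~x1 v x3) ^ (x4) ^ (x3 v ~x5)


CNF with 6 clauses over 5 vars (32 assignments).
An assignment satisfies CNF iff every clause has >=1 true literal.
Check each row (bits = x1,x2,x3,x4,x5; clause T/F shown):
  row 0 [00000]: clauses=FTTTFT -> 0
  row 1 [00001]: clauses=FTTTFF -> 0
  row 2 [00010]: clauses=TFTTTT -> 0
  row 3 [00011]: clauses=TFTTTF -> 0
  row 4 [00100]: clauses=FTTTFT -> 0
  row 5 [00101]: clauses=FTTTFT -> 0
  row 6 [00110]: clauses=TFTTTT -> 0
  row 7 [00111]: clauses=TFTTTT -> 0
  row 8 [01000]: clauses=TTFTFT -> 0
  row 9 [01001]: clauses=TTFTFF -> 0
  row 10 [01010]: clauses=TTFTTT -> 0
  row 11 [01011]: clauses=TTFTTF -> 0
  row 12 [01100]: clauses=TTFTFT -> 0
  row 13 [01101]: clauses=TTFTFT -> 0
  row 14 [01110]: clauses=TTFTTT -> 0
  row 15 [01111]: clauses=TTFTTT -> 0
  row 16 [10000]: clauses=FTTFFT -> 0
  row 17 [10001]: clauses=FTTFFF -> 0
  row 18 [10010]: clauses=TFTFTT -> 0
  row 19 [10011]: clauses=TFTFTF -> 0
  row 20 [10100]: clauses=FTTTFT -> 0
  row 21 [10101]: clauses=FTTTFT -> 0
  row 22 [10110]: clauses=TFTTTT -> 0
  row 23 [10111]: clauses=TFTTTT -> 0
  row 24 [11000]: clauses=TTFFFT -> 0
  row 25 [11001]: clauses=TTFFFF -> 0
  row 26 [11010]: clauses=TTFFTT -> 0
  row 27 [11011]: clauses=TTFFTF -> 0
  row 28 [11100]: clauses=TTFTFT -> 0
  row 29 [11101]: clauses=TTFTFT -> 0
  row 30 [11110]: clauses=TTFTTT -> 0
  row 31 [11111]: clauses=TTFTTT -> 0
Full result column, 8 rows per line (x1,x2 fixed per line; x3,x4,x5 runs 000..111 left to right):
  rows 0-7 [x1,x2=00]: 00000000  (ones: 0)
  rows 8-15 [x1,x2=01]: 00000000  (ones: 0)
  rows 16-23 [x1,x2=10]: 00000000  (ones: 0)
  rows 24-31 [x1,x2=11]: 00000000  (ones: 0)
Satisfying assignments = 0+0+0+0 = 0

0


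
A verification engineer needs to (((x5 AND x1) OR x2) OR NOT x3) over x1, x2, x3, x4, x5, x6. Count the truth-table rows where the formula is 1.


Formula: (((x5 AND x1) OR x2) OR NOT x3) over 6 vars (64 rows)
Evaluate each row (x1, x2, x3, x4, x5, x6 as bits, MSB first):
  row 0 [000000]: (((0 AND 0) OR 0) OR NOT 0) -> 1
  row 1 [000001]: (((0 AND 0) OR 0) OR NOT 0) -> 1
  row 2 [000010]: (((1 AND 0) OR 0) OR NOT 0) -> 1
  row 3 [000011]: (((1 AND 0) OR 0) OR NOT 0) -> 1
  row 4 [000100]: (((0 AND 0) OR 0) OR NOT 0) -> 1
  (every remaining row is evaluated the same way; all 64 results are listed next)
Full result column, 8 rows per line (x1,x2,x3 fixed per line; x4,x5,x6 runs 000..111 left to right):
  rows 0-7 [x1,x2,x3=000]: 11111111  (ones: 8)
  rows 8-15 [x1,x2,x3=001]: 00000000  (ones: 0)
  rows 16-23 [x1,x2,x3=010]: 11111111  (ones: 8)
  rows 24-31 [x1,x2,x3=011]: 11111111  (ones: 8)
  rows 32-39 [x1,x2,x3=100]: 11111111  (ones: 8)
  rows 40-47 [x1,x2,x3=101]: 00110011  (ones: 4)
  rows 48-55 [x1,x2,x3=110]: 11111111  (ones: 8)
  rows 56-63 [x1,x2,x3=111]: 11111111  (ones: 8)
Count of 1-rows = 8+0+8+8+8+4+8+8 = 52

52


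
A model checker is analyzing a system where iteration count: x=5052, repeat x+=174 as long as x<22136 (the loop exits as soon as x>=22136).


Step 1: x goes from 5052 toward 22136 by 174; the body runs while x<22136, so iterations = ceil((bound-start)/step)
Step 2: Distance=17084
Step 3: ceil(17084/174)=99

99


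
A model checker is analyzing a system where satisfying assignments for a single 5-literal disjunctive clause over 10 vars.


Step 1: Total=2^10=1024
Step 2: Unsat when all 5 false: 2^5=32
Step 3: Sat=1024-32=992

992


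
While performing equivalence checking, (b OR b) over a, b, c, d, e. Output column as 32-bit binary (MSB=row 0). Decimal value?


Formula: (b OR b) over a, b, c, d, e (32 rows)
Evaluate each row (bits = a,b,c,d,e, MSB first):
  row 0 [00000]: (0 OR 0) -> 0
  row 1 [00001]: (0 OR 0) -> 0
  row 2 [00010]: (0 OR 0) -> 0
  row 3 [00011]: (0 OR 0) -> 0
  row 4 [00100]: (0 OR 0) -> 0
  row 5 [00101]: (0 OR 0) -> 0
  row 6 [00110]: (0 OR 0) -> 0
  row 7 [00111]: (0 OR 0) -> 0
  row 8 [01000]: (1 OR 1) -> 1
  row 9 [01001]: (1 OR 1) -> 1
  row 10 [01010]: (1 OR 1) -> 1
  row 11 [01011]: (1 OR 1) -> 1
  row 12 [01100]: (1 OR 1) -> 1
  row 13 [01101]: (1 OR 1) -> 1
  row 14 [01110]: (1 OR 1) -> 1
  row 15 [01111]: (1 OR 1) -> 1
  row 16 [10000]: (0 OR 0) -> 0
  row 17 [10001]: (0 OR 0) -> 0
  row 18 [10010]: (0 OR 0) -> 0
  row 19 [10011]: (0 OR 0) -> 0
  row 20 [10100]: (0 OR 0) -> 0
  row 21 [10101]: (0 OR 0) -> 0
  row 22 [10110]: (0 OR 0) -> 0
  row 23 [10111]: (0 OR 0) -> 0
  row 24 [11000]: (1 OR 1) -> 1
  row 25 [11001]: (1 OR 1) -> 1
  row 26 [11010]: (1 OR 1) -> 1
  row 27 [11011]: (1 OR 1) -> 1
  row 28 [11100]: (1 OR 1) -> 1
  row 29 [11101]: (1 OR 1) -> 1
  row 30 [11110]: (1 OR 1) -> 1
  row 31 [11111]: (1 OR 1) -> 1
Full result column, 4 rows per line (a,b,c fixed per line; d,e runs 00..11 left to right):
  rows 0-3 [a,b,c=000]: 0000  = hex 0
  rows 4-7 [a,b,c=001]: 0000  = hex 0
  rows 8-11 [a,b,c=010]: 1111  = hex F
  rows 12-15 [a,b,c=011]: 1111  = hex F
  rows 16-19 [a,b,c=100]: 0000  = hex 0
  rows 20-23 [a,b,c=101]: 0000  = hex 0
  rows 24-27 [a,b,c=110]: 1111  = hex F
  rows 28-31 [a,b,c=111]: 1111  = hex F
Output column (row 0 .. row 31) = 00000000111111110000000011111111
Output column grouped in 4s = 0000 0000 1111 1111 0000 0000 1111 1111 = 0x00FF00FF
Convert to decimal digit by digit (value = value*16 + digit):
  0 -> 0
  0*16 + 0 = 0
  0*16 + 15 (F) = 15
  15*16 + 15 (F) = 255
  255*16 + 0 = 4080
  4080*16 + 0 = 65280
  65280*16 + 15 (F) = 1044495
  1044495*16 + 15 (F) = 16711935
Decimal = 16711935

16711935


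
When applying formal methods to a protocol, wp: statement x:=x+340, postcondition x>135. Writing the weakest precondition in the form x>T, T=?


Formula: wp(x:=E, P) = P[E/x] (substitute E for x in postcondition)
Step 1: Postcondition: x>135
Step 2: Substitute x+340 for x: x+340>135
Step 3: Solve for x: x > 135-340 = -205

-205


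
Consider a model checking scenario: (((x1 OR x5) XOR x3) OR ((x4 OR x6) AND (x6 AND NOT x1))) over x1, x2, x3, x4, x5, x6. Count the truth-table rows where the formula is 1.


Formula: (((x1 OR x5) XOR x3) OR ((x4 OR x6) AND (x6 AND NOT x1))) over 6 vars (64 rows)
Evaluate each row (x1, x2, x3, x4, x5, x6 as bits, MSB first):
  row 0 [000000]: (((0 OR 0) XOR 0) OR ((0 OR 0) AND (0 AND NOT 0))) -> 0
  row 1 [000001]: (((0 OR 0) XOR 0) OR ((0 OR 1) AND (1 AND NOT 0))) -> 1
  row 2 [000010]: (((0 OR 1) XOR 0) OR ((0 OR 0) AND (0 AND NOT 0))) -> 1
  row 3 [000011]: (((0 OR 1) XOR 0) OR ((0 OR 1) AND (1 AND NOT 0))) -> 1
  row 4 [000100]: (((0 OR 0) XOR 0) OR ((1 OR 0) AND (0 AND NOT 0))) -> 0
  (every remaining row is evaluated the same way; all 64 results are listed next)
Full result column, 8 rows per line (x1,x2,x3 fixed per line; x4,x5,x6 runs 000..111 left to right):
  rows 0-7 [x1,x2,x3=000]: 01110111  (ones: 6)
  rows 8-15 [x1,x2,x3=001]: 11011101  (ones: 6)
  rows 16-23 [x1,x2,x3=010]: 01110111  (ones: 6)
  rows 24-31 [x1,x2,x3=011]: 11011101  (ones: 6)
  rows 32-39 [x1,x2,x3=100]: 11111111  (ones: 8)
  rows 40-47 [x1,x2,x3=101]: 00000000  (ones: 0)
  rows 48-55 [x1,x2,x3=110]: 11111111  (ones: 8)
  rows 56-63 [x1,x2,x3=111]: 00000000  (ones: 0)
Count of 1-rows = 6+6+6+6+8+0+8+0 = 40

40


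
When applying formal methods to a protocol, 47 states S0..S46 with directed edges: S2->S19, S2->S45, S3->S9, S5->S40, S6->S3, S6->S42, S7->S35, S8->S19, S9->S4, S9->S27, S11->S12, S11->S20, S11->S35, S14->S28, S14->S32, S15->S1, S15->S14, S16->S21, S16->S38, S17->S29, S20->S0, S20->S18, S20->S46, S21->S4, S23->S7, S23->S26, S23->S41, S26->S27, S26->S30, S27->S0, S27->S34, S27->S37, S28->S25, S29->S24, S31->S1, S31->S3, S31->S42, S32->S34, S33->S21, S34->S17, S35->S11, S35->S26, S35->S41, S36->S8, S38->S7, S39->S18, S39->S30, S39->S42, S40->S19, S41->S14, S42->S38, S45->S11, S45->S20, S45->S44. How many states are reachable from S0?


BFS from S0:
  layer 0: {S0}
Reachable set: {S0}
Count = 1

1


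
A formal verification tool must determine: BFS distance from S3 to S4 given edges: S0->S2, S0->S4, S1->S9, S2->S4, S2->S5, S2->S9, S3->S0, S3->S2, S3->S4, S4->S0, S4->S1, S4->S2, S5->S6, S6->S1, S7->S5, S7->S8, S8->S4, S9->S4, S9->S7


BFS layer-by-layer from S3:
  dist 0: {S3}
  dist 1: {S0, S2, S4}
  -> S4 reached at distance 1
Shortest path length = 1

1


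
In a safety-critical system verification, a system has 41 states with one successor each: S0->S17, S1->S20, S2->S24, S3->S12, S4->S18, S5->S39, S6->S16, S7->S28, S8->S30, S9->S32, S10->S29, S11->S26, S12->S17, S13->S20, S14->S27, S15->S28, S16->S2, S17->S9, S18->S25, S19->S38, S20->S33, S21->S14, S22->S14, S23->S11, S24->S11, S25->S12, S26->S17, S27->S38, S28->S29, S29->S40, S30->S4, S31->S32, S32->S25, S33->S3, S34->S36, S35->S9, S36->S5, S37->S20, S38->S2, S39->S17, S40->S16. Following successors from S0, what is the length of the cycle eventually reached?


Trace from S0 until a state repeats:
  S0 -> S17 -> S9 -> S32 -> S25 -> S12 -> S17
S17 first seen at step 1, revisited at step 6.
Cycle length = 6 - 1 = 5

5


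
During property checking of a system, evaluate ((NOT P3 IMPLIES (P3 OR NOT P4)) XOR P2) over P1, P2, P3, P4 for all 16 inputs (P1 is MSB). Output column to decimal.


Formula: ((NOT P3 IMPLIES (P3 OR NOT P4)) XOR P2) over P1, P2, P3, P4 (16 rows)
Evaluate each row (bits = P1,P2,P3,P4, MSB first):
  row 0 [0000]: ((NOT 0 IMPLIES (0 OR NOT 0)) XOR 0) -> 1
  row 1 [0001]: ((NOT 0 IMPLIES (0 OR NOT 1)) XOR 0) -> 0
  row 2 [0010]: ((NOT 1 IMPLIES (1 OR NOT 0)) XOR 0) -> 1
  row 3 [0011]: ((NOT 1 IMPLIES (1 OR NOT 1)) XOR 0) -> 1
  row 4 [0100]: ((NOT 0 IMPLIES (0 OR NOT 0)) XOR 1) -> 0
  row 5 [0101]: ((NOT 0 IMPLIES (0 OR NOT 1)) XOR 1) -> 1
  row 6 [0110]: ((NOT 1 IMPLIES (1 OR NOT 0)) XOR 1) -> 0
  row 7 [0111]: ((NOT 1 IMPLIES (1 OR NOT 1)) XOR 1) -> 0
  row 8 [1000]: ((NOT 0 IMPLIES (0 OR NOT 0)) XOR 0) -> 1
  row 9 [1001]: ((NOT 0 IMPLIES (0 OR NOT 1)) XOR 0) -> 0
  row 10 [1010]: ((NOT 1 IMPLIES (1 OR NOT 0)) XOR 0) -> 1
  row 11 [1011]: ((NOT 1 IMPLIES (1 OR NOT 1)) XOR 0) -> 1
  row 12 [1100]: ((NOT 0 IMPLIES (0 OR NOT 0)) XOR 1) -> 0
  row 13 [1101]: ((NOT 0 IMPLIES (0 OR NOT 1)) XOR 1) -> 1
  row 14 [1110]: ((NOT 1 IMPLIES (1 OR NOT 0)) XOR 1) -> 0
  row 15 [1111]: ((NOT 1 IMPLIES (1 OR NOT 1)) XOR 1) -> 0
Full result column, 4 rows per line (P1,P2 fixed per line; P3,P4 runs 00..11 left to right):
  rows 0-3 [P1,P2=00]: 1011  = hex B
  rows 4-7 [P1,P2=01]: 0100  = hex 4
  rows 8-11 [P1,P2=10]: 1011  = hex B
  rows 12-15 [P1,P2=11]: 0100  = hex 4
Output column (row 0 .. row 15) = 1011010010110100
Output column grouped in 4s = 1011 0100 1011 0100 = 0xB4B4
Convert to decimal digit by digit (value = value*16 + digit):
  B -> 11
  11*16 + 4 = 180
  180*16 + 11 (B) = 2891
  2891*16 + 4 = 46260
Decimal = 46260

46260


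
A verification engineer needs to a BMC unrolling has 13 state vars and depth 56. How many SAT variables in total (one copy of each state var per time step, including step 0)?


BMC unrolls to depth k, creating one copy of each state var for steps 0..k.
Step count = 56 + 1 = 57 (steps 0 through 56)
Vars per step = 13
Total = 13 * 57 = 741

741


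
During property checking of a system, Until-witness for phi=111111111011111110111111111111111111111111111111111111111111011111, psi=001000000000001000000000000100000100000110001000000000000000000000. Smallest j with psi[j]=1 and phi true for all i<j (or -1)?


(phi U psi) at 0: need smallest j with psi[j]=1 and phi[i]=1 for all i in [0,j).
Scan from step 0:
  step 0: phi=1, psi=0 -> continue
  step 1: phi=1, psi=0 -> continue
  step 2: psi=1 and phi held for [0,2) -> witness found
Witness step = 2

2


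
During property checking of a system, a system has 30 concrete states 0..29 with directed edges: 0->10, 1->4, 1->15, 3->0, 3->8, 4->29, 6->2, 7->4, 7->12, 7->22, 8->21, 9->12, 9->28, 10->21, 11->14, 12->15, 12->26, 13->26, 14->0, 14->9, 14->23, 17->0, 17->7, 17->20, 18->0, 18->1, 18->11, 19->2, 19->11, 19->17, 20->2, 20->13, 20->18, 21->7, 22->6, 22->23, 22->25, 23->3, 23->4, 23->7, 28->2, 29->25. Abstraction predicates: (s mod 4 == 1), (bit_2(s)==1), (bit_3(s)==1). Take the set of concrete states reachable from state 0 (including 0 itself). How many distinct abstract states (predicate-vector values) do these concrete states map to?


BFS from 0:
Concrete reachable: {0, 2, 3, 4, 6, 7, 8, 10, 12, 15, 21, 22, 23, 25, 26, 29}
Abstract via predicates (s mod 4 == 1), (bit_2(s)==1), (bit_3(s)==1):
  (0,0,0) <- {0, 2, 3}
  (0,0,1) <- {8, 10, 26}
  (0,1,0) <- {4, 6, 7, 22, 23}
  (0,1,1) <- {12, 15}
  (1,0,1) <- {25}
  (1,1,0) <- {21}
  (1,1,1) <- {29}
Distinct abstract states = 7

7
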